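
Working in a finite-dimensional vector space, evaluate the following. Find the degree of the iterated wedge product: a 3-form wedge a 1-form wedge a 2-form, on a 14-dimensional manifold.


The degree of a wedge product is the sum of the degrees of the individual forms.
Degrees: 3, 1, 2
Total degree = 3 + 1 + 2 = 6

6


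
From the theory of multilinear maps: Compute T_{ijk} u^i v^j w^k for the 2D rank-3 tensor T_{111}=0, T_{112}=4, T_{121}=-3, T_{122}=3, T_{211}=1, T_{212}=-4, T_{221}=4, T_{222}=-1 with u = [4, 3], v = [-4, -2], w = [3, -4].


S = sum over i,j,k of T_{ijk} u_i v_j w_k. Expanding all 8 terms:
T_{111}*u_1*v_1*w_1 = 0*4*-4*3 = 0  (running total: 0)
T_{112}*u_1*v_1*w_2 = 4*4*-4*-4 = 256  (running total: 256)
T_{121}*u_1*v_2*w_1 = -3*4*-2*3 = 72  (running total: 328)
T_{122}*u_1*v_2*w_2 = 3*4*-2*-4 = 96  (running total: 424)
T_{211}*u_2*v_1*w_1 = 1*3*-4*3 = -36  (running total: 388)
T_{212}*u_2*v_1*w_2 = -4*3*-4*-4 = -192  (running total: 196)
T_{221}*u_2*v_2*w_1 = 4*3*-2*3 = -72  (running total: 124)
T_{222}*u_2*v_2*w_2 = -1*3*-2*-4 = -24  (running total: 100)
S = 100

100


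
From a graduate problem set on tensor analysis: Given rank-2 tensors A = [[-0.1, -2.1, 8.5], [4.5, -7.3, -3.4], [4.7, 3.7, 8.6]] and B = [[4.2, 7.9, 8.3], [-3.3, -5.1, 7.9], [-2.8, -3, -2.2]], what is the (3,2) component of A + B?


Tensor addition is component-wise: (A + B)_{ij} = A_{ij} + B_{ij}.
A_{32} = 3.7
B_{32} = -3
(A + B)_{32} = 3.7 + -3 = 0.7

0.7


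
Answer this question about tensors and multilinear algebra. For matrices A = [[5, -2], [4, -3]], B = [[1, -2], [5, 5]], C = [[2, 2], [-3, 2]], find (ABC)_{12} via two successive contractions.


(ABC)_{12} = sum_m (AB)_{1m} C_{m2}. First compute row 1 of AB.
(AB)_{11} = 5*1 + -2*5 = -5
(AB)_{12} = 5*-2 + -2*5 = -20
Now contract with column 2 of C:
(AB)_{11} * C_{12} = -5 * 2 = -10
(AB)_{12} * C_{22} = -20 * 2 = -40
(ABC)_{12} = -10 + -40 = -50

-50


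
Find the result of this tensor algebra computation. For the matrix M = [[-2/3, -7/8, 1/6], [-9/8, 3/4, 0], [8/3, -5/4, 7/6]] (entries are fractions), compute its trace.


The trace is the sum of diagonal entries.
Diagonal: M[1,1] = -2/3, M[2,2] = 3/4, M[3,3] = 7/6
Tr(M) = -2/3 + 3/4 + 7/6
Computing step by step:
After adding M[1,1]: -2/3
After adding M[2,2]: 1/12
After adding M[3,3]: 5/4
Tr(M) = 5/4

5/4


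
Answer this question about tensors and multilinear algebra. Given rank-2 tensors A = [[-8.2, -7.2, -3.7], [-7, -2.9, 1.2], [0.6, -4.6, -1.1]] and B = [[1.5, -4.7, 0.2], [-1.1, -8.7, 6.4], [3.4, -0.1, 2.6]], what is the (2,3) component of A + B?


Tensor addition is component-wise: (A + B)_{ij} = A_{ij} + B_{ij}.
A_{23} = 1.2
B_{23} = 6.4
(A + B)_{23} = 1.2 + 6.4 = 7.6

7.6


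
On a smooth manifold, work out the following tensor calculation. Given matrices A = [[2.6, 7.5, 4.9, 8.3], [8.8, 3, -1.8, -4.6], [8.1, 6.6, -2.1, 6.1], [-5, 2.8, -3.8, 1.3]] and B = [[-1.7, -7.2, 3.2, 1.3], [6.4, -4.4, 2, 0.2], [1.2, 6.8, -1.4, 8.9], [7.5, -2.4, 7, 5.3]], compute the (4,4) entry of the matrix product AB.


(AB)_{ij} = sum_k A_{ik} B_{kj}.
For i=4, j=4:
A_{41} * B_{14} = -5 * 1.3 = -6.5
A_{42} * B_{24} = 2.8 * 0.2 = 0.56
A_{43} * B_{34} = -3.8 * 8.9 = -33.82
A_{44} * B_{44} = 1.3 * 5.3 = 6.89
Sum = -6.5 + 0.56 + -33.82 + 6.89 = -32.87

-32.87


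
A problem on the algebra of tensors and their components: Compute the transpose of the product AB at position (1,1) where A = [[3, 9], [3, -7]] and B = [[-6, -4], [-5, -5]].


(AB)^T_{ij} = (AB)_{ji} = sum_k A_{jk} B_{ki}.
For i=1, j=1 we need (AB)_{11}:
A_{11} * B_{11} = 3 * -6 = -18
A_{12} * B_{21} = 9 * -5 = -45
Sum = -18 + -45 = -63

-63


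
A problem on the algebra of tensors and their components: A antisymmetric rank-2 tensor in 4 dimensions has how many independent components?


A antisymmetric rank-2 tensor in d dimensions has d(d-1)/2 independent components.
d = 4
d(d-1)/2 = 4 * 3 / 2 = 12 / 2 = 6

6


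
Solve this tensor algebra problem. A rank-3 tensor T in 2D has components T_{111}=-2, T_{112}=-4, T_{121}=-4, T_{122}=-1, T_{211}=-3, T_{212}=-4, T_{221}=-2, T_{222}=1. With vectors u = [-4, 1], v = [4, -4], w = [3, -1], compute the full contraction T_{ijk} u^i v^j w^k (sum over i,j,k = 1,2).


S = sum over i,j,k of T_{ijk} u_i v_j w_k. Expanding all 8 terms:
T_{111}*u_1*v_1*w_1 = -2*-4*4*3 = 96  (running total: 96)
T_{112}*u_1*v_1*w_2 = -4*-4*4*-1 = -64  (running total: 32)
T_{121}*u_1*v_2*w_1 = -4*-4*-4*3 = -192  (running total: -160)
T_{122}*u_1*v_2*w_2 = -1*-4*-4*-1 = 16  (running total: -144)
T_{211}*u_2*v_1*w_1 = -3*1*4*3 = -36  (running total: -180)
T_{212}*u_2*v_1*w_2 = -4*1*4*-1 = 16  (running total: -164)
T_{221}*u_2*v_2*w_1 = -2*1*-4*3 = 24  (running total: -140)
T_{222}*u_2*v_2*w_2 = 1*1*-4*-1 = 4  (running total: -136)
S = -136

-136


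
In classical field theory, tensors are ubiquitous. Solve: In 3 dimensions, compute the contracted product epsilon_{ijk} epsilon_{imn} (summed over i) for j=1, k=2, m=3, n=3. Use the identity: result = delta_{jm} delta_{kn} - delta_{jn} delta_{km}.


Using the identity: epsilon_{ijk} epsilon_{imn} = delta_{jm} delta_{kn} - delta_{jn} delta_{km}.
delta_{13} = 0
delta_{23} = 0
delta_{13} = 0
delta_{23} = 0
Result = 0 * 0 - 0 * 0 = 0 - 0 = 0

0


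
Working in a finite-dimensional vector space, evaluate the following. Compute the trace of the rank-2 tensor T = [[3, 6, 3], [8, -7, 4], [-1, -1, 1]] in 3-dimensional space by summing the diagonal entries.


The contraction (trace) of a rank-2 tensor is the sum of its diagonal elements.
Diagonal entries: A[1,1] = 3, A[2,2] = -7, A[3,3] = 1
Tr(A) = 3 + -7 + 1 = -3

-3


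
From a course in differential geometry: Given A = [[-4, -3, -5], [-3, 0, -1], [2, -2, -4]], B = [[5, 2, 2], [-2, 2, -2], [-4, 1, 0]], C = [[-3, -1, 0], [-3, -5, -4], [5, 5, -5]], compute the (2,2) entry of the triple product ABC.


(ABC)_{22} = sum_m (AB)_{2m} C_{m2}. First compute row 2 of AB.
(AB)_{21} = -3*5 + 0*-2 + -1*-4 = -11
(AB)_{22} = -3*2 + 0*2 + -1*1 = -7
(AB)_{23} = -3*2 + 0*-2 + -1*0 = -6
Now contract with column 2 of C:
(AB)_{21} * C_{12} = -11 * -1 = 11
(AB)_{22} * C_{22} = -7 * -5 = 35
(AB)_{23} * C_{32} = -6 * 5 = -30
(ABC)_{22} = 11 + 35 + -30 = 16

16


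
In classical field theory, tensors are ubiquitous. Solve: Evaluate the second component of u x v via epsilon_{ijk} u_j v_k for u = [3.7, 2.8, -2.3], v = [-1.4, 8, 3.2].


(u x v)_2 = sum_{j,k} epsilon_{2jk} u_j v_k. Only permutations of (1,2,3) contribute; the two non-zero terms are:
eps_{213} u_1 v_3 = -1 * 3.7 * 3.2 = -11.84
eps_{231} u_3 v_1 = 1 * -2.3 * -1.4 = 3.22
(u x v)_2 = -8.62

-8.62


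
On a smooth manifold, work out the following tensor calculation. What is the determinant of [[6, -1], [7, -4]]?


For a 2x2 matrix [[a, b], [c, d]], det = a*d - b*c.
a = 6, b = -1, c = 7, d = -4
a*d = 6 * -4 = -24
b*c = -1 * 7 = -7
det = -24 - -7 = -17

-17


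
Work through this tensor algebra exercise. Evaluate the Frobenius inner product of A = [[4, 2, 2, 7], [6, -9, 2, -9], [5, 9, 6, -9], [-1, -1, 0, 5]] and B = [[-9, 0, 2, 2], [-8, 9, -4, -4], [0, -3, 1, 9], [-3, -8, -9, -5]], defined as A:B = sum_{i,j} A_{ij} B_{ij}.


A:B = sum over all i,j of A_{ij} * B_{ij}.
Row 1: 4*-9=-36, 2*0=0, 2*2=4, 7*2=14 => row sum = -18
Row 2: 6*-8=-48, -9*9=-81, 2*-4=-8, -9*-4=36 => row sum = -101
Row 3: 5*0=0, 9*-3=-27, 6*1=6, -9*9=-81 => row sum = -102
Row 4: -1*-3=3, -1*-8=8, 0*-9=0, 5*-5=-25 => row sum = -14
Total = -18 + -101 + -102 + -14 = -235

-235


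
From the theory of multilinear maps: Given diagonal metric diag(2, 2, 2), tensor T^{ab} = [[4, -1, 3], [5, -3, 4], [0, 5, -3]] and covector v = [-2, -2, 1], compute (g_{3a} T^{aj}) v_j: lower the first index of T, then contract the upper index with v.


Step 1: lower the first index. For a diagonal metric, g_{ia} T^{aj} = g_{ii} T^{ij} (no sum on i).
g_{33} = 2
S_3{}^1 = 2 * T^{31} = 2 * 0 = 0
S_3{}^2 = 2 * T^{32} = 2 * 5 = 10
S_3{}^3 = 2 * T^{33} = 2 * -3 = -6
Step 2: contract S_3{}^j with v_j.
S_3{}^1 * v_1 = 0 * -2 = 0
S_3{}^2 * v_2 = 10 * -2 = -20
S_3{}^3 * v_3 = -6 * 1 = -6
Result = 0 + -20 + -6 = -26

-26


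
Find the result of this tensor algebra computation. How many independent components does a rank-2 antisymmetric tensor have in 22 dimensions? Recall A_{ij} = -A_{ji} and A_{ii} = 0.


An antisymmetric rank-2 tensor satisfies A_{ij} = -A_{ji}, so diagonal entries are zero.
The independent components are the upper-triangular entries: C(n, 2) = n(n-1)/2.
n = 22
C(22, 2) = 22 * 21 / 2 = 462 / 2 = 231

231


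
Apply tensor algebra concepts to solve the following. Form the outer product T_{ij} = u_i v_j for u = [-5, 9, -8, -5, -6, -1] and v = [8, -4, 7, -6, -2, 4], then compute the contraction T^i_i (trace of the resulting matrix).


The outer product gives T_{ij} = u_i v_j.
The trace (contraction) is Tr(T) = sum_i T_{ii} = sum_i u_i v_i.
Diagonal entries:
T_{11} = u_1 * v_1 = -5 * 8 = -40
T_{22} = u_2 * v_2 = 9 * -4 = -36
T_{33} = u_3 * v_3 = -8 * 7 = -56
T_{44} = u_4 * v_4 = -5 * -6 = 30
T_{55} = u_5 * v_5 = -6 * -2 = 12
T_{66} = u_6 * v_6 = -1 * 4 = -4
Tr(T) = -40 + -36 + -56 + 30 + 12 + -4 = -94

-94


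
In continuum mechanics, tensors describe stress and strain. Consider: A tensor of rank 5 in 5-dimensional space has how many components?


The number of components of a rank-r tensor in d dimensions is d^r.
Here d = 5 and r = 5.
5^5 = 3125

3125


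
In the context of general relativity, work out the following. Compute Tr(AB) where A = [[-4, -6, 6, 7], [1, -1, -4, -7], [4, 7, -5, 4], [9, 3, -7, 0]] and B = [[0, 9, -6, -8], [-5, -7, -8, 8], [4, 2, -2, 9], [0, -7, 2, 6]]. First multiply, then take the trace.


Tr(AB) = sum_i (AB)_{ii} where (AB)_{ii} = sum_k A_{ik} B_{ki}.
(AB)_{11} = -4*0 + -6*-5 + 6*4 + 7*0 = 54
(AB)_{22} = 1*9 + -1*-7 + -4*2 + -7*-7 = 57
(AB)_{33} = 4*-6 + 7*-8 + -5*-2 + 4*2 = -62
(AB)_{44} = 9*-8 + 3*8 + -7*9 + 0*6 = -111
Tr(AB) = 54 + 57 + -62 + -111 = -62

-62


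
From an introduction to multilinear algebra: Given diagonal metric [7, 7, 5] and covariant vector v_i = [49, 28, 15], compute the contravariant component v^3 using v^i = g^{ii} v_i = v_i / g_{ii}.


To raise an index with a diagonal metric: v^i = v_i / g_{ii}.
For index 3: v_3 = 15, g_{33} = 5
v^3 = 15 / 5 = 3

3


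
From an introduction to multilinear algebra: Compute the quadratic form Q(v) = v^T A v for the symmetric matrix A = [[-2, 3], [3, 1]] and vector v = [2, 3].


First compute Av:
(Av)_1 = -2*2 + 3*3 = 5
(Av)_2 = 3*2 + 1*3 = 9
Av = [5, 9]
Then v^T (Av) = 2*5 + 3*9
= 10 + 27 = 37

37


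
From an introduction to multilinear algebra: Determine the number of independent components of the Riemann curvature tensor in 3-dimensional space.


The Riemann tensor in d dimensions has d^2(d^2 - 1)/12 independent components.
d = 3, so d^2 = 9
d^2 - 1 = 8
d^2(d^2 - 1) = 9 * 8 = 72
Divide by 12: 72 / 12 = 6

6


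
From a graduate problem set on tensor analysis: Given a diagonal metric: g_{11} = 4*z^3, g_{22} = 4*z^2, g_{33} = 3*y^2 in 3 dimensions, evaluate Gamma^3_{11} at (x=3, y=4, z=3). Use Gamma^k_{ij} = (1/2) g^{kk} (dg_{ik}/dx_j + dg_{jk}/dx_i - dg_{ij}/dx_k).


For a diagonal metric, Gamma^k_{ij} = (1/2) g^{kk} (dg_{ik}/dx_j + dg_{jk}/dx_i - dg_{ij}/dx_k).
The metric is diagonal, so g_{ab} = 0 for a != b.
At the given point: g_{11} = 108, g_{22} = 36, g_{33} = 48
g^{33} = 1/48
dg_{13}/dx_1 = 0 (off-diagonal)
dg_{13}/dx_1 = 0 (off-diagonal)
dg_{11}/dx_3 = dg_{11}/dx_3 = 108
Numerator = 0 + 0 - 108 = -108
Gamma^3_{11} = -108 / (2 * 48) = -9/8

-9/8


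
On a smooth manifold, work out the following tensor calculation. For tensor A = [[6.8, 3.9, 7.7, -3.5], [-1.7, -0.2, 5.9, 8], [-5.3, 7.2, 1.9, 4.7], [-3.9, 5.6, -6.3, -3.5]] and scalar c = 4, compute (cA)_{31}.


Scalar multiplication: (cA)_{ij} = c * A_{ij}.
c = 4
A_{31} = -5.3
(cA)_{31} = 4 * -5.3 = -21.2

-21.2


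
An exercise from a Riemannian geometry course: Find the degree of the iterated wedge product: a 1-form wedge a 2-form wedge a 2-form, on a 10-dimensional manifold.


The degree of a wedge product is the sum of the degrees of the individual forms.
Degrees: 1, 2, 2
Total degree = 1 + 2 + 2 = 5

5


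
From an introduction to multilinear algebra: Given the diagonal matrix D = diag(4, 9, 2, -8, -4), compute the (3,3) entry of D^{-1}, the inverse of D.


For a diagonal matrix, the inverse has entries (D^{-1})_{ii} = 1/d_{ii}.
The diagonal entries are: d_{11} = 4, d_{22} = 9, d_{33} = 2, d_{44} = -8, d_{55} = -4
We need (D^{-1})_{33} = 1/d_{33} = 1/2 = 1/2

1/2


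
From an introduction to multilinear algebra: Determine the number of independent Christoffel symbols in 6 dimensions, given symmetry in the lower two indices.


Christoffel symbols Gamma^k_{ij} are symmetric in i,j, so there are d * d(d+1)/2 independent symbols.
d = 6
d(d+1)/2 = 6 * 7 / 2 = 21
Total = 6 * 21 = 126

126


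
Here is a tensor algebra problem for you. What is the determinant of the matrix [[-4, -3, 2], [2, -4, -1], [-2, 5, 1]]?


Expanding along the first row, det(A) = a11*M_11 - a12*M_12 + a13*M_13, where M_1j is the (1,j) minor.
Minor M_11 = -4*1 - -1*5 = 1
Minor M_12 = 2*1 - -1*-2 = 0
Minor M_13 = 2*5 - -4*-2 = 2
det = -4*(1) - -3*(0) + 2*(2)
    = -4 - 0 + 4
    = 0

0


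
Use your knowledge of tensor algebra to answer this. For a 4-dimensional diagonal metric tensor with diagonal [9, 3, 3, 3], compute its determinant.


For a diagonal metric, the determinant is the product of diagonal entries.
Diagonal entries: 9, 3, 3, 3
det(g) = 9 * 3 * 3 * 3 = 243

243


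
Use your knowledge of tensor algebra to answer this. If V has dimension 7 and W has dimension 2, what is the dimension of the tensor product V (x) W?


The dimension of a tensor product is the product of dimensions.
dim(V) = 7, dim(W) = 2
dim(V (x) W) = 7 * 2 = 14

14


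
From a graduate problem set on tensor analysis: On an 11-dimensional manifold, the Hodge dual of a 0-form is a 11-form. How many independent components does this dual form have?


The Hodge dual of a p-form on an n-dimensional manifold is an (n-p)-form.
n = 11, p = 0, so dual degree = 11 - 0 = 11
The number of components is C(n, n-p) = C(11, 11) = 1

1


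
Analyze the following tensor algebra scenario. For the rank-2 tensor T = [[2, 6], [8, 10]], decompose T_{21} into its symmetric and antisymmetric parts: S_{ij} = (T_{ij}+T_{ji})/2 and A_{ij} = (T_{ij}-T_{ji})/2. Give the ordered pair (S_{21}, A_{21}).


T_{21} = 8
T_{12} = 6
S_{21} = (8 + 6)/2 = 14/2 = 7
A_{21} = (8 - 6)/2 = 2/2 = 1
Check: S + A = 7 + 1 = 8 = T_{21}.

(7, 1)


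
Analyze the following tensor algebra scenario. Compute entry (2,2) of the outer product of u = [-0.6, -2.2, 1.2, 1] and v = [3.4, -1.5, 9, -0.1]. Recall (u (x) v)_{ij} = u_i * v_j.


The outer product entry T_{ij} = u_i * v_j.
We need i=2, j=2.
u_2 = -2.2, v_2 = -1.5
T_{2,2} = -2.2 * -1.5 = 3.3

3.3


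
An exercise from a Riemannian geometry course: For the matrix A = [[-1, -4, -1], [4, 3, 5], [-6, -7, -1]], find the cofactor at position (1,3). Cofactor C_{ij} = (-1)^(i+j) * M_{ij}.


To find cofactor C_{13}, delete row 1 and column 3.
The resulting 2x2 submatrix is: [[4, 3], [-6, -7]]
Minor M_{13} = 4*-7 - 3*-6
  = -28 - -18 = -10
Sign = (-1)^(1+3) = (-1)^4 = 1
Cofactor C_{13} = 1 * -10 = -10

-10


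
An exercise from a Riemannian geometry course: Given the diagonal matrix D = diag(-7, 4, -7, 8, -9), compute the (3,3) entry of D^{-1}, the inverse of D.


For a diagonal matrix, the inverse has entries (D^{-1})_{ii} = 1/d_{ii}.
The diagonal entries are: d_{11} = -7, d_{22} = 4, d_{33} = -7, d_{44} = 8, d_{55} = -9
We need (D^{-1})_{33} = 1/d_{33} = 1/-7 = -1/7

-1/7


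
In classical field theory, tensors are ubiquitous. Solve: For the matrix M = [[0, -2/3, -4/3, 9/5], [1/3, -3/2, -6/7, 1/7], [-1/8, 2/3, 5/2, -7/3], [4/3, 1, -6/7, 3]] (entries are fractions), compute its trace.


The trace is the sum of diagonal entries.
Diagonal: M[1,1] = 0, M[2,2] = -3/2, M[3,3] = 5/2, M[4,4] = 3
Tr(M) = 0 + -3/2 + 5/2 + 3
Computing step by step:
After adding M[1,1]: 0
After adding M[2,2]: -3/2
After adding M[3,3]: 1
After adding M[4,4]: 4
Tr(M) = 4

4


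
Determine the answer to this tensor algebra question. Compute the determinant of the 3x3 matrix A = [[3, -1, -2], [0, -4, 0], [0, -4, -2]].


Expanding along the first row, det(A) = a11*M_11 - a12*M_12 + a13*M_13, where M_1j is the (1,j) minor.
Minor M_11 = -4*-2 - 0*-4 = 8
Minor M_12 = 0*-2 - 0*0 = 0
Minor M_13 = 0*-4 - -4*0 = 0
det = 3*(8) - -1*(0) + -2*(0)
    = 24 - 0 + 0
    = 24

24


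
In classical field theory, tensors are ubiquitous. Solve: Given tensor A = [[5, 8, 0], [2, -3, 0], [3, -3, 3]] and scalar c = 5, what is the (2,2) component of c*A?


Scalar multiplication: (cA)_{ij} = c * A_{ij}.
c = 5
A_{22} = -3
(cA)_{22} = 5 * -3 = -15

-15


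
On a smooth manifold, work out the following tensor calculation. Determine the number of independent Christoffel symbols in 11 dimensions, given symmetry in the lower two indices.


Christoffel symbols Gamma^k_{ij} are symmetric in i,j, so there are d * d(d+1)/2 independent symbols.
d = 11
d(d+1)/2 = 11 * 12 / 2 = 66
Total = 11 * 66 = 726

726


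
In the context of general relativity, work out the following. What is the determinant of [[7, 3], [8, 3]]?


For a 2x2 matrix [[a, b], [c, d]], det = a*d - b*c.
a = 7, b = 3, c = 8, d = 3
a*d = 7 * 3 = 21
b*c = 3 * 8 = 24
det = 21 - 24 = -3

-3


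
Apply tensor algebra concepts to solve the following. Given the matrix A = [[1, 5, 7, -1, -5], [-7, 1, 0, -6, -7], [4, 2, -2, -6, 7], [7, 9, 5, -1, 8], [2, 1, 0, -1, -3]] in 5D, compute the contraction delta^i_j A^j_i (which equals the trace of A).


The contraction (trace) of a rank-2 tensor is the sum of its diagonal elements.
Diagonal entries: A[1,1] = 1, A[2,2] = 1, A[3,3] = -2, A[4,4] = -1, A[5,5] = -3
Tr(A) = 1 + 1 + -2 + -1 + -3 = -4

-4


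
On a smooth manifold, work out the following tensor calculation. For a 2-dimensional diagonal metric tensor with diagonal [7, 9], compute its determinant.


For a diagonal metric, the determinant is the product of diagonal entries.
Diagonal entries: 7, 9
det(g) = 7 * 9 = 63

63


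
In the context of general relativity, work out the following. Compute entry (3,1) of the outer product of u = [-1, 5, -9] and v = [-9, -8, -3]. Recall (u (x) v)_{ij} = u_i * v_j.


The outer product entry T_{ij} = u_i * v_j.
We need i=3, j=1.
u_3 = -9, v_1 = -9
T_{3,1} = -9 * -9 = 81

81


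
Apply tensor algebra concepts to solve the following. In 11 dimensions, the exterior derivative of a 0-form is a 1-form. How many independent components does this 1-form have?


The exterior derivative of a p-form is a (p+1)-form.
Its number of independent components is C(n, p+1).
n = 11, p+1 = 1
C(11, 1) = 11

11


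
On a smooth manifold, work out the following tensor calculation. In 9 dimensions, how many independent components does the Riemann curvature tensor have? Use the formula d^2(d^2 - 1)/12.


The Riemann tensor in d dimensions has d^2(d^2 - 1)/12 independent components.
d = 9, so d^2 = 81
d^2 - 1 = 80
d^2(d^2 - 1) = 81 * 80 = 6480
Divide by 12: 6480 / 12 = 540

540


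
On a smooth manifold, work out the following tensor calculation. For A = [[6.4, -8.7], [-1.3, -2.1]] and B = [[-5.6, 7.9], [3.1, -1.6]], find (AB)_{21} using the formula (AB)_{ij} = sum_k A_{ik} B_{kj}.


(AB)_{ij} = sum_k A_{ik} B_{kj}.
For i=2, j=1:
A_{21} * B_{11} = -1.3 * -5.6 = 7.28
A_{22} * B_{21} = -2.1 * 3.1 = -6.51
Sum = 7.28 + -6.51 = 0.77

0.77


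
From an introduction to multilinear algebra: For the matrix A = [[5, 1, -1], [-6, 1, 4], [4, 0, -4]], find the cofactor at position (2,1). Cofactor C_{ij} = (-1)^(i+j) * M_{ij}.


To find cofactor C_{21}, delete row 2 and column 1.
The resulting 2x2 submatrix is: [[1, -1], [0, -4]]
Minor M_{21} = 1*-4 - -1*0
  = -4 - 0 = -4
Sign = (-1)^(2+1) = (-1)^3 = -1
Cofactor C_{21} = -1 * -4 = 4

4


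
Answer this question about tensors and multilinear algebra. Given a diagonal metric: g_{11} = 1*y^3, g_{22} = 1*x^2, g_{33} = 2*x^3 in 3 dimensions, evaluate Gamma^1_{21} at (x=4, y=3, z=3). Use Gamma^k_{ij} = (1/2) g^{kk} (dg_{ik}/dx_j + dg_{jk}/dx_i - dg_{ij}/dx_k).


For a diagonal metric, Gamma^k_{ij} = (1/2) g^{kk} (dg_{ik}/dx_j + dg_{jk}/dx_i - dg_{ij}/dx_k).
The metric is diagonal, so g_{ab} = 0 for a != b.
At the given point: g_{11} = 27, g_{22} = 16, g_{33} = 128
g^{11} = 1/27
dg_{21}/dx_1 = 0 (off-diagonal)
dg_{11}/dx_2 = dg_{11}/dx_2 = 27
dg_{21}/dx_1 = 0 (off-diagonal)
Numerator = 0 + 27 - 0 = 27
Gamma^1_{21} = 27 / (2 * 27) = 1/2

1/2


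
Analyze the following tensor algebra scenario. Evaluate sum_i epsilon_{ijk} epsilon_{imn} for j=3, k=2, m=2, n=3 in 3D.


Using the identity: epsilon_{ijk} epsilon_{imn} = delta_{jm} delta_{kn} - delta_{jn} delta_{km}.
delta_{32} = 0
delta_{23} = 0
delta_{33} = 1
delta_{22} = 1
Result = 0 * 0 - 1 * 1 = 0 - 1 = -1

-1


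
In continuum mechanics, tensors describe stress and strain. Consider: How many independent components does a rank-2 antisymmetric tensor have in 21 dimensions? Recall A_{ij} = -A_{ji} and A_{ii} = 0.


An antisymmetric rank-2 tensor satisfies A_{ij} = -A_{ji}, so diagonal entries are zero.
The independent components are the upper-triangular entries: C(n, 2) = n(n-1)/2.
n = 21
C(21, 2) = 21 * 20 / 2 = 420 / 2 = 210

210


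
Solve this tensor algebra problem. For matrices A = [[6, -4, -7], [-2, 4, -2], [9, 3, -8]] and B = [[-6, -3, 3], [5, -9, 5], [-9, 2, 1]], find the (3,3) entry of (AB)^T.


(AB)^T_{ij} = (AB)_{ji} = sum_k A_{jk} B_{ki}.
For i=3, j=3 we need (AB)_{33}:
A_{31} * B_{13} = 9 * 3 = 27
A_{32} * B_{23} = 3 * 5 = 15
A_{33} * B_{33} = -8 * 1 = -8
Sum = 27 + 15 + -8 = 34

34


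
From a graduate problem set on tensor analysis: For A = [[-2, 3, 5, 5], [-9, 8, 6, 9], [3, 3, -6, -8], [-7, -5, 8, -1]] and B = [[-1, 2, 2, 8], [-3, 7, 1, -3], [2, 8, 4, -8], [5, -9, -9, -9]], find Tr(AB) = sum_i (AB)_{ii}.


Tr(AB) = sum_i (AB)_{ii} where (AB)_{ii} = sum_k A_{ik} B_{ki}.
(AB)_{11} = -2*-1 + 3*-3 + 5*2 + 5*5 = 28
(AB)_{22} = -9*2 + 8*7 + 6*8 + 9*-9 = 5
(AB)_{33} = 3*2 + 3*1 + -6*4 + -8*-9 = 57
(AB)_{44} = -7*8 + -5*-3 + 8*-8 + -1*-9 = -96
Tr(AB) = 28 + 5 + 57 + -96 = -6

-6


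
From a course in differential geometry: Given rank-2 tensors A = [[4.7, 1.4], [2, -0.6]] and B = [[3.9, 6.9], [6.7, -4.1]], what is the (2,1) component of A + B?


Tensor addition is component-wise: (A + B)_{ij} = A_{ij} + B_{ij}.
A_{21} = 2
B_{21} = 6.7
(A + B)_{21} = 2 + 6.7 = 8.7

8.7


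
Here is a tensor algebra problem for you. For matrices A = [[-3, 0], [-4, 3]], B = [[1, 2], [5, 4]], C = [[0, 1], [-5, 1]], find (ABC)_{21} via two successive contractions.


(ABC)_{21} = sum_m (AB)_{2m} C_{m1}. First compute row 2 of AB.
(AB)_{21} = -4*1 + 3*5 = 11
(AB)_{22} = -4*2 + 3*4 = 4
Now contract with column 1 of C:
(AB)_{21} * C_{11} = 11 * 0 = 0
(AB)_{22} * C_{21} = 4 * -5 = -20
(ABC)_{21} = 0 + -20 = -20

-20


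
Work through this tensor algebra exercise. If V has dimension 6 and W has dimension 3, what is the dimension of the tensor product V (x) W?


The dimension of a tensor product is the product of dimensions.
dim(V) = 6, dim(W) = 3
dim(V (x) W) = 6 * 3 = 18

18


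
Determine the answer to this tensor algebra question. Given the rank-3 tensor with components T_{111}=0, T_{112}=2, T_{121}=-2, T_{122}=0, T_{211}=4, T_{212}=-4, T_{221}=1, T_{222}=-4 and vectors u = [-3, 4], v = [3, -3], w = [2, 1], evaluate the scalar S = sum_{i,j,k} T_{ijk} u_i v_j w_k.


S = sum over i,j,k of T_{ijk} u_i v_j w_k. Expanding all 8 terms:
T_{111}*u_1*v_1*w_1 = 0*-3*3*2 = 0  (running total: 0)
T_{112}*u_1*v_1*w_2 = 2*-3*3*1 = -18  (running total: -18)
T_{121}*u_1*v_2*w_1 = -2*-3*-3*2 = -36  (running total: -54)
T_{122}*u_1*v_2*w_2 = 0*-3*-3*1 = 0  (running total: -54)
T_{211}*u_2*v_1*w_1 = 4*4*3*2 = 96  (running total: 42)
T_{212}*u_2*v_1*w_2 = -4*4*3*1 = -48  (running total: -6)
T_{221}*u_2*v_2*w_1 = 1*4*-3*2 = -24  (running total: -30)
T_{222}*u_2*v_2*w_2 = -4*4*-3*1 = 48  (running total: 18)
S = 18

18


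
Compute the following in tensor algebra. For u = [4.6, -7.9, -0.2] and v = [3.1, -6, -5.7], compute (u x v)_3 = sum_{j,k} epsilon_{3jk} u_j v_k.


(u x v)_3 = sum_{j,k} epsilon_{3jk} u_j v_k. Only permutations of (1,2,3) contribute; the two non-zero terms are:
eps_{312} u_1 v_2 = 1 * 4.6 * -6 = -27.6
eps_{321} u_2 v_1 = -1 * -7.9 * 3.1 = 24.49
(u x v)_3 = -3.11

-3.11


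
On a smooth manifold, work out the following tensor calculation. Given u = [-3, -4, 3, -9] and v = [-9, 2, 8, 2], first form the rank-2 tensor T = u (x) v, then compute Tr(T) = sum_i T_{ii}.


The outer product gives T_{ij} = u_i v_j.
The trace (contraction) is Tr(T) = sum_i T_{ii} = sum_i u_i v_i.
Diagonal entries:
T_{11} = u_1 * v_1 = -3 * -9 = 27
T_{22} = u_2 * v_2 = -4 * 2 = -8
T_{33} = u_3 * v_3 = 3 * 8 = 24
T_{44} = u_4 * v_4 = -9 * 2 = -18
Tr(T) = 27 + -8 + 24 + -18 = 25

25


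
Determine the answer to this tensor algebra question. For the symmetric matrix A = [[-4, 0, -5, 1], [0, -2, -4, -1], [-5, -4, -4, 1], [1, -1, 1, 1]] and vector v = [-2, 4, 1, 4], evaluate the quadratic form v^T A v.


First compute Av:
(Av)_1 = -4*-2 + 0*4 + -5*1 + 1*4 = 7
(Av)_2 = 0*-2 + -2*4 + -4*1 + -1*4 = -16
(Av)_3 = -5*-2 + -4*4 + -4*1 + 1*4 = -6
(Av)_4 = 1*-2 + -1*4 + 1*1 + 1*4 = -1
Av = [7, -16, -6, -1]
Then v^T (Av) = -2*7 + 4*-16 + 1*-6 + 4*-1
= -14 + -64 + -6 + -4 = -88

-88


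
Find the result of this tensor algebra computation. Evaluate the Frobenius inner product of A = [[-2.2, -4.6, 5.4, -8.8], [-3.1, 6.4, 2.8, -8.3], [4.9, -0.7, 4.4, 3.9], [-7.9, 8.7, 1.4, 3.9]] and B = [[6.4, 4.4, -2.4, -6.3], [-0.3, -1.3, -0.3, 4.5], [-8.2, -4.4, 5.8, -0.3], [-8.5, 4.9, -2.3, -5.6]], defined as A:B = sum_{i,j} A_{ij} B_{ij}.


A:B = sum over all i,j of A_{ij} * B_{ij}.
Row 1: -2.2*6.4=-14.08, -4.6*4.4=-20.24, 5.4*-2.4=-12.96, -8.8*-6.3=55.44 => row sum = 8.16
Row 2: -3.1*-0.3=0.93, 6.4*-1.3=-8.32, 2.8*-0.3=-0.84, -8.3*4.5=-37.35 => row sum = -45.58
Row 3: 4.9*-8.2=-40.18, -0.7*-4.4=3.08, 4.4*5.8=25.52, 3.9*-0.3=-1.17 => row sum = -12.75
Row 4: -7.9*-8.5=67.15, 8.7*4.9=42.63, 1.4*-2.3=-3.22, 3.9*-5.6=-21.84 => row sum = 84.72
Total = 8.16 + -45.58 + -12.75 + 84.72 = 34.55

34.55


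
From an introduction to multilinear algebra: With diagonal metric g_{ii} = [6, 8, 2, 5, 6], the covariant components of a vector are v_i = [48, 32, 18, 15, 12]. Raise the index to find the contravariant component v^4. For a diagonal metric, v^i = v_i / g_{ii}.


To raise an index with a diagonal metric: v^i = v_i / g_{ii}.
For index 4: v_4 = 15, g_{44} = 5
v^4 = 15 / 5 = 3

3


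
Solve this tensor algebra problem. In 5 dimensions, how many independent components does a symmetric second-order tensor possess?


A symmetric rank-2 tensor in d dimensions has d(d+1)/2 independent components.
d = 5
d(d+1)/2 = 5 * 6 / 2 = 30 / 2 = 15

15


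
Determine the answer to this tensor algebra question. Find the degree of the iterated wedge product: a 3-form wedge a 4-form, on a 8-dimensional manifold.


The degree of a wedge product is the sum of the degrees of the individual forms.
Degrees: 3, 4
Total degree = 3 + 4 = 7

7


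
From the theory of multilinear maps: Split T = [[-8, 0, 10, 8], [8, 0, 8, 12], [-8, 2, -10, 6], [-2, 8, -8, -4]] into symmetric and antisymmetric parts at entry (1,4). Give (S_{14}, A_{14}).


T_{14} = 8
T_{41} = -2
S_{14} = (8 + -2)/2 = 6/2 = 3
A_{14} = (8 - -2)/2 = 10/2 = 5
Check: S + A = 3 + 5 = 8 = T_{14}.

(3, 5)


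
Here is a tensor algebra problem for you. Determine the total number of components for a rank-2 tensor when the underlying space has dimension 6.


The number of components of a rank-r tensor in d dimensions is d^r.
Here d = 6 and r = 2.
6^2 = 36

36


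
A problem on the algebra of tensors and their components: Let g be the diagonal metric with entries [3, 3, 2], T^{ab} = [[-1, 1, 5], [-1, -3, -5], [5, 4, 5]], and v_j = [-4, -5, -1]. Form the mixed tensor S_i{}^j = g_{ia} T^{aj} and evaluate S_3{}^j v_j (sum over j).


Step 1: lower the first index. For a diagonal metric, g_{ia} T^{aj} = g_{ii} T^{ij} (no sum on i).
g_{33} = 2
S_3{}^1 = 2 * T^{31} = 2 * 5 = 10
S_3{}^2 = 2 * T^{32} = 2 * 4 = 8
S_3{}^3 = 2 * T^{33} = 2 * 5 = 10
Step 2: contract S_3{}^j with v_j.
S_3{}^1 * v_1 = 10 * -4 = -40
S_3{}^2 * v_2 = 8 * -5 = -40
S_3{}^3 * v_3 = 10 * -1 = -10
Result = -40 + -40 + -10 = -90

-90


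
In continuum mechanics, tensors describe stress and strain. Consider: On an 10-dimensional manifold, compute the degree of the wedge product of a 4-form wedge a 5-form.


The degree of a wedge product is the sum of the degrees of the individual forms.
Degrees: 4, 5
Total degree = 4 + 5 = 9

9


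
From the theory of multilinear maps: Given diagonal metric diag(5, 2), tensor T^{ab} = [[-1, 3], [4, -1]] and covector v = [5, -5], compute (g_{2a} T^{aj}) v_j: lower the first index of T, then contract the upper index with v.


Step 1: lower the first index. For a diagonal metric, g_{ia} T^{aj} = g_{ii} T^{ij} (no sum on i).
g_{22} = 2
S_2{}^1 = 2 * T^{21} = 2 * 4 = 8
S_2{}^2 = 2 * T^{22} = 2 * -1 = -2
Step 2: contract S_2{}^j with v_j.
S_2{}^1 * v_1 = 8 * 5 = 40
S_2{}^2 * v_2 = -2 * -5 = 10
Result = 40 + 10 = 50

50


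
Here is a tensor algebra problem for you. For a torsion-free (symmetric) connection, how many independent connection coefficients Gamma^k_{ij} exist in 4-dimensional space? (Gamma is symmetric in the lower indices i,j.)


Christoffel symbols Gamma^k_{ij} are symmetric in i,j, so there are d * d(d+1)/2 independent symbols.
d = 4
d(d+1)/2 = 4 * 5 / 2 = 10
Total = 4 * 10 = 40

40


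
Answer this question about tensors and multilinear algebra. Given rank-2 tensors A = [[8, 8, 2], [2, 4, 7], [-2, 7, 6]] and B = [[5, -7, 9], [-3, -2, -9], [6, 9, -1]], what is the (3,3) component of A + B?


Tensor addition is component-wise: (A + B)_{ij} = A_{ij} + B_{ij}.
A_{33} = 6
B_{33} = -1
(A + B)_{33} = 6 + -1 = 5

5


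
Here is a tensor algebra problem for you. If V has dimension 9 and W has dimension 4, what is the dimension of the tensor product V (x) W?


The dimension of a tensor product is the product of dimensions.
dim(V) = 9, dim(W) = 4
dim(V (x) W) = 9 * 4 = 36

36


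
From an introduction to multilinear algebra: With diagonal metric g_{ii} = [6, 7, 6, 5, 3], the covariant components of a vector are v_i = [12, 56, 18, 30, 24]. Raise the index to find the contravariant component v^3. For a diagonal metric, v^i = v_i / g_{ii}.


To raise an index with a diagonal metric: v^i = v_i / g_{ii}.
For index 3: v_3 = 18, g_{33} = 6
v^3 = 18 / 6 = 3

3


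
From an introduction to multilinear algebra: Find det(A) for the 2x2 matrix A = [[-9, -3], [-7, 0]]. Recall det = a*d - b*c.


For a 2x2 matrix [[a, b], [c, d]], det = a*d - b*c.
a = -9, b = -3, c = -7, d = 0
a*d = -9 * 0 = 0
b*c = -3 * -7 = 21
det = 0 - 21 = -21

-21


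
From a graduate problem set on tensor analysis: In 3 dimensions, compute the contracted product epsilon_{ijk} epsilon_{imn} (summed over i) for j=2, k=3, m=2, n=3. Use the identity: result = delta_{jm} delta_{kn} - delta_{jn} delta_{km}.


Using the identity: epsilon_{ijk} epsilon_{imn} = delta_{jm} delta_{kn} - delta_{jn} delta_{km}.
delta_{22} = 1
delta_{33} = 1
delta_{23} = 0
delta_{32} = 0
Result = 1 * 1 - 0 * 0 = 1 - 0 = 1

1


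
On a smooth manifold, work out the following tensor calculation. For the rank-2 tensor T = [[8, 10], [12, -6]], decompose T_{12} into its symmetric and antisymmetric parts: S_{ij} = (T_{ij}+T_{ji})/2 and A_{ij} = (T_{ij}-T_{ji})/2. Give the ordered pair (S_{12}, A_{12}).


T_{12} = 10
T_{21} = 12
S_{12} = (10 + 12)/2 = 22/2 = 11
A_{12} = (10 - 12)/2 = -2/2 = -1
Check: S + A = 11 + -1 = 10 = T_{12}.

(11, -1)


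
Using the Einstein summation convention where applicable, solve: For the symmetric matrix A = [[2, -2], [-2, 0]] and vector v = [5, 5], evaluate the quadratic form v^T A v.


First compute Av:
(Av)_1 = 2*5 + -2*5 = 0
(Av)_2 = -2*5 + 0*5 = -10
Av = [0, -10]
Then v^T (Av) = 5*0 + 5*-10
= 0 + -50 = -50

-50


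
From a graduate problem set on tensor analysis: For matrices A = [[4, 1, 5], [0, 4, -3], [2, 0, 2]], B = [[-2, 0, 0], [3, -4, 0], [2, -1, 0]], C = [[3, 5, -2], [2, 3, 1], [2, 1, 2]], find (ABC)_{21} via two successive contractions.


(ABC)_{21} = sum_m (AB)_{2m} C_{m1}. First compute row 2 of AB.
(AB)_{21} = 0*-2 + 4*3 + -3*2 = 6
(AB)_{22} = 0*0 + 4*-4 + -3*-1 = -13
(AB)_{23} = 0*0 + 4*0 + -3*0 = 0
Now contract with column 1 of C:
(AB)_{21} * C_{11} = 6 * 3 = 18
(AB)_{22} * C_{21} = -13 * 2 = -26
(AB)_{23} * C_{31} = 0 * 2 = 0
(ABC)_{21} = 18 + -26 + 0 = -8

-8


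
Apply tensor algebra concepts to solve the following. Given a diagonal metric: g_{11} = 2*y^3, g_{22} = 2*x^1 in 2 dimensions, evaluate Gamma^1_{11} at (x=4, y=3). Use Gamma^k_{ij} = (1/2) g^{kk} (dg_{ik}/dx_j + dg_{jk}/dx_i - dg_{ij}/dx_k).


For a diagonal metric, Gamma^k_{ij} = (1/2) g^{kk} (dg_{ik}/dx_j + dg_{jk}/dx_i - dg_{ij}/dx_k).
The metric is diagonal, so g_{ab} = 0 for a != b.
At the given point: g_{11} = 54, g_{22} = 8
g^{11} = 1/54
dg_{11}/dx_1 = dg_{11}/dx_1 = 0
dg_{11}/dx_1 = dg_{11}/dx_1 = 0
dg_{11}/dx_1 = dg_{11}/dx_1 = 0
Numerator = 0 + 0 - 0 = 0
Gamma^1_{11} = 0 / (2 * 54) = 0

0


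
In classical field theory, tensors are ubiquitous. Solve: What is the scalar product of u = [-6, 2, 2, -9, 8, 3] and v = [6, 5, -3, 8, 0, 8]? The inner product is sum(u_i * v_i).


The inner product u . v = sum of u_i * v_i.
Term-by-term: -6 * 6, 2 * 5, 2 * -3, -9 * 8, 8 * 0, 3 * 8
Products: -36, 10, -6, -72, 0, 24
Sum = -36 + 10 + -6 + -72 + 0 + 24 = -80

-80


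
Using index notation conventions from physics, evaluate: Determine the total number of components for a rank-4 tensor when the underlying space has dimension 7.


The number of components of a rank-r tensor in d dimensions is d^r.
Here d = 7 and r = 4.
7^4 = 2401

2401


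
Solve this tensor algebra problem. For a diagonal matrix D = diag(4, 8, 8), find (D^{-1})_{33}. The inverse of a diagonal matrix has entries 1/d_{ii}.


For a diagonal matrix, the inverse has entries (D^{-1})_{ii} = 1/d_{ii}.
The diagonal entries are: d_{11} = 4, d_{22} = 8, d_{33} = 8
We need (D^{-1})_{33} = 1/d_{33} = 1/8 = 1/8

1/8


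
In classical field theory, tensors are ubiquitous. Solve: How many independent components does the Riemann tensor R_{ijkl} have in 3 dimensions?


The Riemann tensor in d dimensions has d^2(d^2 - 1)/12 independent components.
d = 3, so d^2 = 9
d^2 - 1 = 8
d^2(d^2 - 1) = 9 * 8 = 72
Divide by 12: 72 / 12 = 6

6


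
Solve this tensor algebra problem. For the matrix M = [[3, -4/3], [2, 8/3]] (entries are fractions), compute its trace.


The trace is the sum of diagonal entries.
Diagonal: M[1,1] = 3, M[2,2] = 8/3
Tr(M) = 3 + 8/3
Computing step by step:
After adding M[1,1]: 3
After adding M[2,2]: 17/3
Tr(M) = 17/3

17/3


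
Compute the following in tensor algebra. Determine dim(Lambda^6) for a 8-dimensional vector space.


The dimension of the space of p-forms on an n-dimensional space is C(n, p).
n = 8, p = 6
C(8, 6) = 8! / (6! * 2!) = 28

28


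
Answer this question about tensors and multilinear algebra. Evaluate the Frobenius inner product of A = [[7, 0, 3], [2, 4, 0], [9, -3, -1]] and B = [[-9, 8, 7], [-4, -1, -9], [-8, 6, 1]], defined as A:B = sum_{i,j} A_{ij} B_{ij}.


A:B = sum over all i,j of A_{ij} * B_{ij}.
Row 1: 7*-9=-63, 0*8=0, 3*7=21 => row sum = -42
Row 2: 2*-4=-8, 4*-1=-4, 0*-9=0 => row sum = -12
Row 3: 9*-8=-72, -3*6=-18, -1*1=-1 => row sum = -91
Total = -42 + -12 + -91 = -145

-145


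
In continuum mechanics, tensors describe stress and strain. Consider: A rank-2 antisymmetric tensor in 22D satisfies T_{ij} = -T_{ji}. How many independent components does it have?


An antisymmetric rank-2 tensor satisfies A_{ij} = -A_{ji}, so diagonal entries are zero.
The independent components are the upper-triangular entries: C(n, 2) = n(n-1)/2.
n = 22
C(22, 2) = 22 * 21 / 2 = 462 / 2 = 231

231


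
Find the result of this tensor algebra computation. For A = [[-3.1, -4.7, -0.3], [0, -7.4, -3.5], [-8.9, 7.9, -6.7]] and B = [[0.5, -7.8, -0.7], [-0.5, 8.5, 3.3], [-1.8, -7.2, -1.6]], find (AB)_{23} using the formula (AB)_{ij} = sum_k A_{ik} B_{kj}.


(AB)_{ij} = sum_k A_{ik} B_{kj}.
For i=2, j=3:
A_{21} * B_{13} = 0 * -0.7 = 0
A_{22} * B_{23} = -7.4 * 3.3 = -24.42
A_{23} * B_{33} = -3.5 * -1.6 = 5.6
Sum = 0 + -24.42 + 5.6 = -18.82

-18.82


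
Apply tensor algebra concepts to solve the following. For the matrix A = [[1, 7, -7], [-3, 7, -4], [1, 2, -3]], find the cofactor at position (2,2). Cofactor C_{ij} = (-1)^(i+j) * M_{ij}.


To find cofactor C_{22}, delete row 2 and column 2.
The resulting 2x2 submatrix is: [[1, -7], [1, -3]]
Minor M_{22} = 1*-3 - -7*1
  = -3 - -7 = 4
Sign = (-1)^(2+2) = (-1)^4 = 1
Cofactor C_{22} = 1 * 4 = 4

4


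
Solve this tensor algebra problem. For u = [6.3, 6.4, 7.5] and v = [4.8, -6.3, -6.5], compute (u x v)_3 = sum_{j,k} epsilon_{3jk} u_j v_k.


(u x v)_3 = sum_{j,k} epsilon_{3jk} u_j v_k. Only permutations of (1,2,3) contribute; the two non-zero terms are:
eps_{312} u_1 v_2 = 1 * 6.3 * -6.3 = -39.69
eps_{321} u_2 v_1 = -1 * 6.4 * 4.8 = -30.72
(u x v)_3 = -70.41

-70.41


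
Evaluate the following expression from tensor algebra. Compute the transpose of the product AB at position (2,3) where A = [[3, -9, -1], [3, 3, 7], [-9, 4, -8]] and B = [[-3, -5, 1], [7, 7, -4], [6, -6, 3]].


(AB)^T_{ij} = (AB)_{ji} = sum_k A_{jk} B_{ki}.
For i=2, j=3 we need (AB)_{32}:
A_{31} * B_{12} = -9 * -5 = 45
A_{32} * B_{22} = 4 * 7 = 28
A_{33} * B_{32} = -8 * -6 = 48
Sum = 45 + 28 + 48 = 121

121


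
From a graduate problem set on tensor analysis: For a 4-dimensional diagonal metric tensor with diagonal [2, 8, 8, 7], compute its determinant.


For a diagonal metric, the determinant is the product of diagonal entries.
Diagonal entries: 2, 8, 8, 7
det(g) = 2 * 8 * 8 * 7 = 896

896


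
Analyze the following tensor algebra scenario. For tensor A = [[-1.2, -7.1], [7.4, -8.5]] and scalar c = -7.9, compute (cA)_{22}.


Scalar multiplication: (cA)_{ij} = c * A_{ij}.
c = -7.9
A_{22} = -8.5
(cA)_{22} = -7.9 * -8.5 = 67.15

67.15


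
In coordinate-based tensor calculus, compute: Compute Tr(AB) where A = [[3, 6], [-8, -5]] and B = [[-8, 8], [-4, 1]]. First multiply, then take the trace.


Tr(AB) = sum_i (AB)_{ii} where (AB)_{ii} = sum_k A_{ik} B_{ki}.
(AB)_{11} = 3*-8 + 6*-4 = -48
(AB)_{22} = -8*8 + -5*1 = -69
Tr(AB) = -48 + -69 = -117

-117


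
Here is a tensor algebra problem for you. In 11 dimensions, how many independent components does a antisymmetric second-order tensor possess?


A antisymmetric rank-2 tensor in d dimensions has d(d-1)/2 independent components.
d = 11
d(d-1)/2 = 11 * 10 / 2 = 110 / 2 = 55

55


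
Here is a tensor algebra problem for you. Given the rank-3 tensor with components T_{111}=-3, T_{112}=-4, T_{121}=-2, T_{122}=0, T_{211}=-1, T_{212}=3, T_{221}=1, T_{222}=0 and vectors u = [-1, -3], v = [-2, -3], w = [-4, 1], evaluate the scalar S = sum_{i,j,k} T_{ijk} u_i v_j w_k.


S = sum over i,j,k of T_{ijk} u_i v_j w_k. Expanding all 8 terms:
T_{111}*u_1*v_1*w_1 = -3*-1*-2*-4 = 24  (running total: 24)
T_{112}*u_1*v_1*w_2 = -4*-1*-2*1 = -8  (running total: 16)
T_{121}*u_1*v_2*w_1 = -2*-1*-3*-4 = 24  (running total: 40)
T_{122}*u_1*v_2*w_2 = 0*-1*-3*1 = 0  (running total: 40)
T_{211}*u_2*v_1*w_1 = -1*-3*-2*-4 = 24  (running total: 64)
T_{212}*u_2*v_1*w_2 = 3*-3*-2*1 = 18  (running total: 82)
T_{221}*u_2*v_2*w_1 = 1*-3*-3*-4 = -36  (running total: 46)
T_{222}*u_2*v_2*w_2 = 0*-3*-3*1 = 0  (running total: 46)
S = 46

46


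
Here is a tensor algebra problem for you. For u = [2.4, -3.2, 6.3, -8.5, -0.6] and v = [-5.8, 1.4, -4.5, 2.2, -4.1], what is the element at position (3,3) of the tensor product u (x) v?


The outer product entry T_{ij} = u_i * v_j.
We need i=3, j=3.
u_3 = 6.3, v_3 = -4.5
T_{3,3} = 6.3 * -4.5 = -28.35

-28.35
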